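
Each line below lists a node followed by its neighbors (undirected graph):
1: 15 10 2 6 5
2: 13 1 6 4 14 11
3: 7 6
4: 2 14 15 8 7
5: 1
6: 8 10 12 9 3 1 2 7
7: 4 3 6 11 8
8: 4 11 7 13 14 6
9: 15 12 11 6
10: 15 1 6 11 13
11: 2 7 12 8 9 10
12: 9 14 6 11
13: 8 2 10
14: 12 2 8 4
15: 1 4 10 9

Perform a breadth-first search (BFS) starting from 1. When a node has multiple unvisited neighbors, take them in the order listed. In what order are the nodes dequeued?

Visit 1; enqueue 15, 10, 2, 6, 5 → queue [15, 10, 2, 6, 5]
Visit 15; enqueue 4, 9 → queue [10, 2, 6, 5, 4, 9]
Visit 10; enqueue 11, 13 → queue [2, 6, 5, 4, 9, 11, 13]
Visit 2; enqueue 14 → queue [6, 5, 4, 9, 11, 13, 14]
Visit 6; enqueue 8, 12, 3, 7 → queue [5, 4, 9, 11, 13, 14, 8, 12, 3, 7]
Visit 5 → queue [4, 9, 11, 13, 14, 8, 12, 3, 7]
Visit 4 → queue [9, 11, 13, 14, 8, 12, 3, 7]
Visit 9 → queue [11, 13, 14, 8, 12, 3, 7]
Visit 11 → queue [13, 14, 8, 12, 3, 7]
Visit 13 → queue [14, 8, 12, 3, 7]
Visit 14 → queue [8, 12, 3, 7]
Visit 8 → queue [12, 3, 7]
Visit 12 → queue [3, 7]
Visit 3 → queue [7]
Visit 7 → queue []

1 → 15 → 10 → 2 → 6 → 5 → 4 → 9 → 11 → 13 → 14 → 8 → 12 → 3 → 7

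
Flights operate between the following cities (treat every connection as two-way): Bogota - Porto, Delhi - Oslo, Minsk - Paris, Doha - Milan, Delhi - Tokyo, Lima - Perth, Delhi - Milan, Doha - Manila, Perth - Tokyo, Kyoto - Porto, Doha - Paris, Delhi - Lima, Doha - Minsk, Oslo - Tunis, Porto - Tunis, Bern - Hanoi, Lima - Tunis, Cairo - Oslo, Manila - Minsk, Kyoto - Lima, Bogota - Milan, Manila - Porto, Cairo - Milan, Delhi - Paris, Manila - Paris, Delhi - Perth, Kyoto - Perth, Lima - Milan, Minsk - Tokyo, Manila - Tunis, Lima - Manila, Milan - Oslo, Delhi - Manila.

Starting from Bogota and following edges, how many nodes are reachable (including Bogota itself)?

15

BFS from Bogota visits: Bogota, Porto, Milan, Tunis, Manila, Kyoto, Oslo, Lima, Doha, Delhi, Cairo, Paris, Minsk, Perth, Tokyo
Reachable nodes: 15 of 17 total.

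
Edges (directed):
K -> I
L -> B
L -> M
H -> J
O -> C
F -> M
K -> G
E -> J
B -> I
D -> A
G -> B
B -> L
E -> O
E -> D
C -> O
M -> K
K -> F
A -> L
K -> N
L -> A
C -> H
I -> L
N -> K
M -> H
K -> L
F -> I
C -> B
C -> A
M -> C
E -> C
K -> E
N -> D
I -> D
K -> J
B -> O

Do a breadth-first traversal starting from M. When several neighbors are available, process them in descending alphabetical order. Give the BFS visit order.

M, K, H, C, N, L, J, I, G, F, E, O, B, A, D

Visit M; enqueue K, H, C → queue [K, H, C]
Visit K; enqueue N, L, J, I, G, F, E → queue [H, C, N, L, J, I, G, F, E]
Visit H → queue [C, N, L, J, I, G, F, E]
Visit C; enqueue O, B, A → queue [N, L, J, I, G, F, E, O, B, A]
Visit N; enqueue D → queue [L, J, I, G, F, E, O, B, A, D]
Visit L → queue [J, I, G, F, E, O, B, A, D]
Visit J → queue [I, G, F, E, O, B, A, D]
Visit I → queue [G, F, E, O, B, A, D]
Visit G → queue [F, E, O, B, A, D]
Visit F → queue [E, O, B, A, D]
Visit E → queue [O, B, A, D]
Visit O → queue [B, A, D]
Visit B → queue [A, D]
Visit A → queue [D]
Visit D → queue []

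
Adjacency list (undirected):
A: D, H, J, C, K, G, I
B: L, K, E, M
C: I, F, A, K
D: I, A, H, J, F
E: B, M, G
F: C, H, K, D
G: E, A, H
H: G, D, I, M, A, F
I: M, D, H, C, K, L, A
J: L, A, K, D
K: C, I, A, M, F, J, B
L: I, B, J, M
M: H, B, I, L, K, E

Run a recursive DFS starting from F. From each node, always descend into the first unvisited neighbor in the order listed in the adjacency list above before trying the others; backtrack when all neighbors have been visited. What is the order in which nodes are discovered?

F C I M H G E B L J A D K

Visit F
F → C
C → I
I → M
M → H
H → G
G → E
E → B
B → L
L → J
J → A
A → D
A → K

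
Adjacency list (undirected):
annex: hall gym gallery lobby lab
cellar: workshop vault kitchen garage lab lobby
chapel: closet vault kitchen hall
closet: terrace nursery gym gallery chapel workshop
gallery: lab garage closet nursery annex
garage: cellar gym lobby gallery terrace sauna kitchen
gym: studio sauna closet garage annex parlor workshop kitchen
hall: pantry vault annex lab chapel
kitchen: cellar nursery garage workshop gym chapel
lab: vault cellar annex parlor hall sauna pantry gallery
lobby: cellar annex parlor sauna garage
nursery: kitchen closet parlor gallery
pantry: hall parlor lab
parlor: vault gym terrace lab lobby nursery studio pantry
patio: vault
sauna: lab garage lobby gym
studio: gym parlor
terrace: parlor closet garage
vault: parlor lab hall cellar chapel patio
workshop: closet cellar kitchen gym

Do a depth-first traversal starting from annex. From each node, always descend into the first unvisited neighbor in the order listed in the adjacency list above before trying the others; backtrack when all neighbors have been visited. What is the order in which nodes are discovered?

annex hall pantry parlor vault lab cellar workshop closet terrace garage gym studio sauna lobby kitchen nursery gallery chapel patio

Visit annex
annex → hall
hall → pantry
pantry → parlor
parlor → vault
vault → lab
lab → cellar
cellar → workshop
workshop → closet
closet → terrace
terrace → garage
garage → gym
gym → studio
gym → sauna
sauna → lobby
gym → kitchen
kitchen → nursery
nursery → gallery
kitchen → chapel
vault → patio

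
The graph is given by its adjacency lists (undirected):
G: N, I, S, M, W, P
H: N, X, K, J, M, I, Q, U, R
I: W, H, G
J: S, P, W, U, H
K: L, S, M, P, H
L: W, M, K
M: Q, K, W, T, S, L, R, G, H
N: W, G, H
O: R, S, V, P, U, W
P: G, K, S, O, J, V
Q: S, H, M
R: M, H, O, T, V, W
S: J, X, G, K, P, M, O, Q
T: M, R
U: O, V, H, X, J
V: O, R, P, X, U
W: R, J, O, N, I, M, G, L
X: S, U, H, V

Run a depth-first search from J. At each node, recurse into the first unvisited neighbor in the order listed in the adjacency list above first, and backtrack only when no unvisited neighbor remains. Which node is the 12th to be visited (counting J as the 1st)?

I

Visit J
J → S
S → X
X → U
U → O
O → R
R → M
M → Q
Q → H
H → N
N → W
W → I
I → G
G → P
P → K
K → L
P → V
M → T

Visit order: J, S, X, U, O, R, M, Q, H, N, W, I, G, P, K, L, V, T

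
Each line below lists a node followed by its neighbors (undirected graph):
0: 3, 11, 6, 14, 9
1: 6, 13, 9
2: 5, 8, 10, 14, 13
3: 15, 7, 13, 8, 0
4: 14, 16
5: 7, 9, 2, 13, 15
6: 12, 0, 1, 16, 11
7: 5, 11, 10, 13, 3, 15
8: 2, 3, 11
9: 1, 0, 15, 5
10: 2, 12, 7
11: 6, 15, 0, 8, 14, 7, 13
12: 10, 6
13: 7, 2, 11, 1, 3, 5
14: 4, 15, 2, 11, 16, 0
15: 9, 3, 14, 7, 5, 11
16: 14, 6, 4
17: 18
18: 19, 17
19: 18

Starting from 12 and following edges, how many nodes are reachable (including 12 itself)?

BFS from 12 visits: 12, 6, 10, 0, 1, 11, 16, 2, 7, 3, 9, 14, 13, 8, 15, 4, 5
Reachable nodes: 17 of 20 total.

17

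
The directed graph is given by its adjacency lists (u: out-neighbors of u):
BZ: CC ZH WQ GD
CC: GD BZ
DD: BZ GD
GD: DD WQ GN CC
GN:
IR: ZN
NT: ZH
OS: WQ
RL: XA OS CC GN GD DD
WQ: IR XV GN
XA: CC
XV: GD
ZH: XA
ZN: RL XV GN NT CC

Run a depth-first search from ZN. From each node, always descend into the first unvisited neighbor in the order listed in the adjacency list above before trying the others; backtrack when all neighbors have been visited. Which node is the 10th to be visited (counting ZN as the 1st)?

IR

Visit ZN
ZN → RL
RL → XA
XA → CC
CC → GD
GD → DD
DD → BZ
BZ → ZH
BZ → WQ
WQ → IR
WQ → XV
WQ → GN
RL → OS
ZN → NT

Visit order: ZN, RL, XA, CC, GD, DD, BZ, ZH, WQ, IR, XV, GN, OS, NT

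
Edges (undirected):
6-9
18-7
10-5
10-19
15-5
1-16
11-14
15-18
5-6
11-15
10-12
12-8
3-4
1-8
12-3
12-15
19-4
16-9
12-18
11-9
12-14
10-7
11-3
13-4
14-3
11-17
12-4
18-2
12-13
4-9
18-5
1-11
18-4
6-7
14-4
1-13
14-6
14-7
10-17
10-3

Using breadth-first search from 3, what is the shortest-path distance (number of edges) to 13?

2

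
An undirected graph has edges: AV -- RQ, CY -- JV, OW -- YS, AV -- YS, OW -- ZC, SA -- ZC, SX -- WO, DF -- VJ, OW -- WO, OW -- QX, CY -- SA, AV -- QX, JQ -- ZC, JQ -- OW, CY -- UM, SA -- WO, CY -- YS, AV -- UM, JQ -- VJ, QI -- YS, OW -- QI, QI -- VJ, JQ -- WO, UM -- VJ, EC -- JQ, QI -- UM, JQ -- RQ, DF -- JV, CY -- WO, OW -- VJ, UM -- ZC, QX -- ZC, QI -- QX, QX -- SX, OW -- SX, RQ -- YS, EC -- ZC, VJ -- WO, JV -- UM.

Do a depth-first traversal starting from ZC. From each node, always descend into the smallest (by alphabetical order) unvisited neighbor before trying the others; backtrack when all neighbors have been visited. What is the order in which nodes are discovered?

Visit ZC
ZC → EC
EC → JQ
JQ → OW
OW → QI
QI → QX
QX → AV
AV → RQ
RQ → YS
YS → CY
CY → JV
JV → DF
DF → VJ
VJ → UM
VJ → WO
WO → SA
WO → SX

ZC, EC, JQ, OW, QI, QX, AV, RQ, YS, CY, JV, DF, VJ, UM, WO, SA, SX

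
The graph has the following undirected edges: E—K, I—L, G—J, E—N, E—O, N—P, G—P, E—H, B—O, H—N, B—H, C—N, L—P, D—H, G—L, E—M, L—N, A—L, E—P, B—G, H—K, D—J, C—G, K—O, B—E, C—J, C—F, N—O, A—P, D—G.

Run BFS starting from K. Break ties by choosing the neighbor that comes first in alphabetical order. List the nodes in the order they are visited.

Visit K; enqueue E, H, O → queue [E, H, O]
Visit E; enqueue B, M, N, P → queue [H, O, B, M, N, P]
Visit H; enqueue D → queue [O, B, M, N, P, D]
Visit O → queue [B, M, N, P, D]
Visit B; enqueue G → queue [M, N, P, D, G]
Visit M → queue [N, P, D, G]
Visit N; enqueue C, L → queue [P, D, G, C, L]
Visit P; enqueue A → queue [D, G, C, L, A]
Visit D; enqueue J → queue [G, C, L, A, J]
Visit G → queue [C, L, A, J]
Visit C; enqueue F → queue [L, A, J, F]
Visit L; enqueue I → queue [A, J, F, I]
Visit A → queue [J, F, I]
Visit J → queue [F, I]
Visit F → queue [I]
Visit I → queue []

K → E → H → O → B → M → N → P → D → G → C → L → A → J → F → I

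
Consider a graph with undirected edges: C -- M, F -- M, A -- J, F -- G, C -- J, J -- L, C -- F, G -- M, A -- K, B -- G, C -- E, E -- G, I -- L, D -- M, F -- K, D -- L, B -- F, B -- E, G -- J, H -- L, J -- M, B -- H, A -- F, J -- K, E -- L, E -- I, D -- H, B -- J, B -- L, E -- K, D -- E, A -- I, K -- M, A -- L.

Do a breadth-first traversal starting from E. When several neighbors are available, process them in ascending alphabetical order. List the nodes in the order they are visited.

Visit E; enqueue B, C, D, G, I, K, L → queue [B, C, D, G, I, K, L]
Visit B; enqueue F, H, J → queue [C, D, G, I, K, L, F, H, J]
Visit C; enqueue M → queue [D, G, I, K, L, F, H, J, M]
Visit D → queue [G, I, K, L, F, H, J, M]
Visit G → queue [I, K, L, F, H, J, M]
Visit I; enqueue A → queue [K, L, F, H, J, M, A]
Visit K → queue [L, F, H, J, M, A]
Visit L → queue [F, H, J, M, A]
Visit F → queue [H, J, M, A]
Visit H → queue [J, M, A]
Visit J → queue [M, A]
Visit M → queue [A]
Visit A → queue []

E B C D G I K L F H J M A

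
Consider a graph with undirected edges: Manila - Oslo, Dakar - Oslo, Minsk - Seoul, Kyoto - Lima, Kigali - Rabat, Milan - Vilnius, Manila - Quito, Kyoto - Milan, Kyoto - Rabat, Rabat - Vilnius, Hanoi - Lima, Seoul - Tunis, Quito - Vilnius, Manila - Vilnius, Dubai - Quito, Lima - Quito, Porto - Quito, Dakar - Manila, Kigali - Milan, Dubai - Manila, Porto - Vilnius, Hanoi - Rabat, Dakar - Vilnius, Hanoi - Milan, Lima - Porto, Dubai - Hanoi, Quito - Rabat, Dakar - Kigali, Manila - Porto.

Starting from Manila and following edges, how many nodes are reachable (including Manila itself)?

13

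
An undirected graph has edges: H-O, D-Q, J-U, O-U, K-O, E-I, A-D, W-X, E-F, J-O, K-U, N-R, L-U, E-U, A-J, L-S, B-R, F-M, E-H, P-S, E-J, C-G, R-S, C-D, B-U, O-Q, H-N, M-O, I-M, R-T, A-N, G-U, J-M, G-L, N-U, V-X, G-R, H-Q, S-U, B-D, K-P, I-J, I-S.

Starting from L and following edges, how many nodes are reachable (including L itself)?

21

BFS from L visits: L, U, S, G, O, N, K, J, E, B, R, P, I, C, Q, M, H, A, F, D, T
Reachable nodes: 21 of 24 total.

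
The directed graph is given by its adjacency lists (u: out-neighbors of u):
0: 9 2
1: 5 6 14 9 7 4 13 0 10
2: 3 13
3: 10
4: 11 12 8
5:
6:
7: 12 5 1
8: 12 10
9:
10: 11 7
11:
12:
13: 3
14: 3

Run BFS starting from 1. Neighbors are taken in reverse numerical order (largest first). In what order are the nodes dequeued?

Visit 1; enqueue 14, 13, 10, 9, 7, 6, 5, 4, 0 → queue [14, 13, 10, 9, 7, 6, 5, 4, 0]
Visit 14; enqueue 3 → queue [13, 10, 9, 7, 6, 5, 4, 0, 3]
Visit 13 → queue [10, 9, 7, 6, 5, 4, 0, 3]
Visit 10; enqueue 11 → queue [9, 7, 6, 5, 4, 0, 3, 11]
Visit 9 → queue [7, 6, 5, 4, 0, 3, 11]
Visit 7; enqueue 12 → queue [6, 5, 4, 0, 3, 11, 12]
Visit 6 → queue [5, 4, 0, 3, 11, 12]
Visit 5 → queue [4, 0, 3, 11, 12]
Visit 4; enqueue 8 → queue [0, 3, 11, 12, 8]
Visit 0; enqueue 2 → queue [3, 11, 12, 8, 2]
Visit 3 → queue [11, 12, 8, 2]
Visit 11 → queue [12, 8, 2]
Visit 12 → queue [8, 2]
Visit 8 → queue [2]
Visit 2 → queue []

1 -> 14 -> 13 -> 10 -> 9 -> 7 -> 6 -> 5 -> 4 -> 0 -> 3 -> 11 -> 12 -> 8 -> 2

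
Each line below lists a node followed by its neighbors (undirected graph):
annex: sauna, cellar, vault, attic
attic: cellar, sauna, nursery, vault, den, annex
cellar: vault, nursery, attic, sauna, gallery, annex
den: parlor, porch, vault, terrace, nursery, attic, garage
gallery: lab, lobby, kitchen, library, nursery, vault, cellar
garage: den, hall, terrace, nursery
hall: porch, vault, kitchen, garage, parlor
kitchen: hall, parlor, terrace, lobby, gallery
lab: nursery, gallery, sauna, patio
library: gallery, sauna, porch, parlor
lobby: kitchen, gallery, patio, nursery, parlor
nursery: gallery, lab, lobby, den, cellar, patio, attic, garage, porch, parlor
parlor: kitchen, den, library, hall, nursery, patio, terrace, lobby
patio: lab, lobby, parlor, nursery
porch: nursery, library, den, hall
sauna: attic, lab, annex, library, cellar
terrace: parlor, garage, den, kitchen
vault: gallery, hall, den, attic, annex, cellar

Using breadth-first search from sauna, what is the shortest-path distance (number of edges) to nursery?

2

Level 0: sauna
Level 1: annex, attic, cellar, lab, library
Level 2: den, gallery, nursery, parlor, patio, porch, vault
Level 3: garage, hall, kitchen, lobby, terrace
nursery first appears at level 2.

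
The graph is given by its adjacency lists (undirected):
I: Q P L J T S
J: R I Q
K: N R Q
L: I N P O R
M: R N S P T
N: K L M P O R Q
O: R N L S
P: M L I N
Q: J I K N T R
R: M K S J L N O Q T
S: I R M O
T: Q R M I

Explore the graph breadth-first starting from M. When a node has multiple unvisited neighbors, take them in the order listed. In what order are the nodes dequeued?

M -> R -> N -> S -> P -> T -> K -> J -> L -> O -> Q -> I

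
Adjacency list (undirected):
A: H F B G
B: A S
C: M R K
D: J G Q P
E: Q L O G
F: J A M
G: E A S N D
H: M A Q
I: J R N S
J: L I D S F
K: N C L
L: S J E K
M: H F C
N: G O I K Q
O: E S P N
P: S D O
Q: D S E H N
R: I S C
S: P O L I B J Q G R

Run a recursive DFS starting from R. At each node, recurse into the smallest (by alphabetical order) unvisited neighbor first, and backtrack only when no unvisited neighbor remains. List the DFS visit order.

Visit R
R → C
C → K
K → L
L → E
E → G
G → A
A → B
B → S
S → I
I → J
J → D
D → P
P → O
O → N
N → Q
Q → H
H → M
M → F

R, C, K, L, E, G, A, B, S, I, J, D, P, O, N, Q, H, M, F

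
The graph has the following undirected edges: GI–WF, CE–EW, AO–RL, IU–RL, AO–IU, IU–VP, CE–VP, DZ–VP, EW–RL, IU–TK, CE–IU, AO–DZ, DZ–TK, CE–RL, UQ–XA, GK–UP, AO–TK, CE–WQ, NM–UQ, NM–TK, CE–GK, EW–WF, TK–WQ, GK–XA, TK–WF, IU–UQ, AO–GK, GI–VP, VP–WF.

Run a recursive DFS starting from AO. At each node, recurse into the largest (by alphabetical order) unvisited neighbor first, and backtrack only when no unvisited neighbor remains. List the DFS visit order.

AO TK WQ CE VP WF GI EW RL IU UQ XA GK UP NM DZ

Visit AO
AO → TK
TK → WQ
WQ → CE
CE → VP
VP → WF
WF → GI
WF → EW
EW → RL
RL → IU
IU → UQ
UQ → XA
XA → GK
GK → UP
UQ → NM
VP → DZ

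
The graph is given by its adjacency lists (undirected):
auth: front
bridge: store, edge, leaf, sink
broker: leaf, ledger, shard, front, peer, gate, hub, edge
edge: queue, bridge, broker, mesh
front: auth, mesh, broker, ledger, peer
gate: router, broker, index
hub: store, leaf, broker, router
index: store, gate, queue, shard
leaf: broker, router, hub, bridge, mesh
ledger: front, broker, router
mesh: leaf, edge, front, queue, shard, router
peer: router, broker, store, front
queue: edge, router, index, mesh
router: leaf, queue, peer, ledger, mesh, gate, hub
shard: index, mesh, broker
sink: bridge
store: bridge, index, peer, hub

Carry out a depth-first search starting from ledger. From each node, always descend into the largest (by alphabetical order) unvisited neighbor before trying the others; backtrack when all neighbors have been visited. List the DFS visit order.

ledger, router, queue, mesh, shard, index, store, peer, front, broker, leaf, hub, bridge, sink, edge, gate, auth

Visit ledger
ledger → router
router → queue
queue → mesh
mesh → shard
shard → index
index → store
store → peer
peer → front
front → broker
broker → leaf
leaf → hub
leaf → bridge
bridge → sink
bridge → edge
broker → gate
front → auth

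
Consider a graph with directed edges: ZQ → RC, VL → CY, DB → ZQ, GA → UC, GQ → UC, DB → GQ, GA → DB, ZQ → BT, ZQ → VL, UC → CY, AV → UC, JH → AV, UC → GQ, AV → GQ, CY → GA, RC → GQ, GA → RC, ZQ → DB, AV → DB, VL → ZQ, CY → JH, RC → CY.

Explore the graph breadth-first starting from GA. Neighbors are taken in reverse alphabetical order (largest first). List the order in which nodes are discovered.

GA UC RC DB GQ CY ZQ JH VL BT AV

Visit GA; enqueue UC, RC, DB → queue [UC, RC, DB]
Visit UC; enqueue GQ, CY → queue [RC, DB, GQ, CY]
Visit RC → queue [DB, GQ, CY]
Visit DB; enqueue ZQ → queue [GQ, CY, ZQ]
Visit GQ → queue [CY, ZQ]
Visit CY; enqueue JH → queue [ZQ, JH]
Visit ZQ; enqueue VL, BT → queue [JH, VL, BT]
Visit JH; enqueue AV → queue [VL, BT, AV]
Visit VL → queue [BT, AV]
Visit BT → queue [AV]
Visit AV → queue []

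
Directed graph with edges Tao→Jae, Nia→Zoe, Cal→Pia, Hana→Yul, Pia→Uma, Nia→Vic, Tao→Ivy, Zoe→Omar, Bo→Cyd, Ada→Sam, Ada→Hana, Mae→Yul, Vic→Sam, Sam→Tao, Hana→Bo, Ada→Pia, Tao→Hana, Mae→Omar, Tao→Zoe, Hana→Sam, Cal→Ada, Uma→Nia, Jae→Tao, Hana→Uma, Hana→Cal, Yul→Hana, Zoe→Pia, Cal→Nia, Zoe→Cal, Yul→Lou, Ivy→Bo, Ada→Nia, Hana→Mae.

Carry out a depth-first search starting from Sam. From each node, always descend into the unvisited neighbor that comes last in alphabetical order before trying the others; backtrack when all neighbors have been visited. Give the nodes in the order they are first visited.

Visit Sam
Sam → Tao
Tao → Zoe
Zoe → Pia
Pia → Uma
Uma → Nia
Nia → Vic
Zoe → Omar
Zoe → Cal
Cal → Ada
Ada → Hana
Hana → Yul
Yul → Lou
Hana → Mae
Hana → Bo
Bo → Cyd
Tao → Jae
Tao → Ivy

Sam -> Tao -> Zoe -> Pia -> Uma -> Nia -> Vic -> Omar -> Cal -> Ada -> Hana -> Yul -> Lou -> Mae -> Bo -> Cyd -> Jae -> Ivy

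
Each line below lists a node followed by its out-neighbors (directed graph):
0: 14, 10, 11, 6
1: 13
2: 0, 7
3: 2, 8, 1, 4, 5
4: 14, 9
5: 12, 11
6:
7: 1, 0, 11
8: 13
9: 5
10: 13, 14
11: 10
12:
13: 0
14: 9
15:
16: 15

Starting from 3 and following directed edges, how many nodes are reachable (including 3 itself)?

15

BFS from 3 visits: 3, 2, 8, 1, 4, 5, 0, 7, 13, 14, 9, 12, 11, 10, 6
Reachable nodes: 15 of 17 total.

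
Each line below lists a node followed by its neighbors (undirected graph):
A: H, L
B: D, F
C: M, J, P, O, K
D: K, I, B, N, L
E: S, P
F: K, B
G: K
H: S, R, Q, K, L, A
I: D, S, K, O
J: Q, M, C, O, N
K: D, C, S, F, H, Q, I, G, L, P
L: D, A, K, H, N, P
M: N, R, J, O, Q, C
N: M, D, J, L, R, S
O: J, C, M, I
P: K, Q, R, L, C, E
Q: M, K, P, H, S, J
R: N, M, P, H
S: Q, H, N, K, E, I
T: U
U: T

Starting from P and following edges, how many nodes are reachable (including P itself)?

19

BFS from P visits: P, C, E, K, L, Q, R, J, M, O, S, D, F, G, H, I, A, N, B
Reachable nodes: 19 of 21 total.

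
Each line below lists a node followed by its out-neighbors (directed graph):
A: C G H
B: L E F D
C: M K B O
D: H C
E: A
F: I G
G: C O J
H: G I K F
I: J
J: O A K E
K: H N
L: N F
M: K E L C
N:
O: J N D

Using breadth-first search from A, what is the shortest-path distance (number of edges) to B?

2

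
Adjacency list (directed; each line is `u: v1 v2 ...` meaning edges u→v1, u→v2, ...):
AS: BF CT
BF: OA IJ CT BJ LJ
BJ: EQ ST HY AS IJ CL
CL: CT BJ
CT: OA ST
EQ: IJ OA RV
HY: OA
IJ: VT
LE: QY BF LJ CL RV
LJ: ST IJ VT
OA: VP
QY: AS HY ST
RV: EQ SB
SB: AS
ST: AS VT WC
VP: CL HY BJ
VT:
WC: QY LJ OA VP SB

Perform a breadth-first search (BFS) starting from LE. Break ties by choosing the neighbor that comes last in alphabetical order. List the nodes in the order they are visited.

LE, RV, QY, LJ, CL, BF, SB, EQ, ST, HY, AS, VT, IJ, CT, BJ, OA, WC, VP

Visit LE; enqueue RV, QY, LJ, CL, BF → queue [RV, QY, LJ, CL, BF]
Visit RV; enqueue SB, EQ → queue [QY, LJ, CL, BF, SB, EQ]
Visit QY; enqueue ST, HY, AS → queue [LJ, CL, BF, SB, EQ, ST, HY, AS]
Visit LJ; enqueue VT, IJ → queue [CL, BF, SB, EQ, ST, HY, AS, VT, IJ]
Visit CL; enqueue CT, BJ → queue [BF, SB, EQ, ST, HY, AS, VT, IJ, CT, BJ]
Visit BF; enqueue OA → queue [SB, EQ, ST, HY, AS, VT, IJ, CT, BJ, OA]
Visit SB → queue [EQ, ST, HY, AS, VT, IJ, CT, BJ, OA]
Visit EQ → queue [ST, HY, AS, VT, IJ, CT, BJ, OA]
Visit ST; enqueue WC → queue [HY, AS, VT, IJ, CT, BJ, OA, WC]
Visit HY → queue [AS, VT, IJ, CT, BJ, OA, WC]
Visit AS → queue [VT, IJ, CT, BJ, OA, WC]
Visit VT → queue [IJ, CT, BJ, OA, WC]
Visit IJ → queue [CT, BJ, OA, WC]
Visit CT → queue [BJ, OA, WC]
Visit BJ → queue [OA, WC]
Visit OA; enqueue VP → queue [WC, VP]
Visit WC → queue [VP]
Visit VP → queue []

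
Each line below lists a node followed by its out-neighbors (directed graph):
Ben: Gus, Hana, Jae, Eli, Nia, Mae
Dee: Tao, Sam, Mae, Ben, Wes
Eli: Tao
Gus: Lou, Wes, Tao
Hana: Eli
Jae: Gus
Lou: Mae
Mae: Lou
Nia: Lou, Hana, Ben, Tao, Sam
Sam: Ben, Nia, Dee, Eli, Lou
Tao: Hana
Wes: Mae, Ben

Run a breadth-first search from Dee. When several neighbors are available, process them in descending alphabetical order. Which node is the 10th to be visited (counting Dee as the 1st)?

Eli

Visit Dee; enqueue Wes, Tao, Sam, Mae, Ben → queue [Wes, Tao, Sam, Mae, Ben]
Visit Wes → queue [Tao, Sam, Mae, Ben]
Visit Tao; enqueue Hana → queue [Sam, Mae, Ben, Hana]
Visit Sam; enqueue Nia, Lou, Eli → queue [Mae, Ben, Hana, Nia, Lou, Eli]
Visit Mae → queue [Ben, Hana, Nia, Lou, Eli]
Visit Ben; enqueue Jae, Gus → queue [Hana, Nia, Lou, Eli, Jae, Gus]
Visit Hana → queue [Nia, Lou, Eli, Jae, Gus]
Visit Nia → queue [Lou, Eli, Jae, Gus]
Visit Lou → queue [Eli, Jae, Gus]
Visit Eli → queue [Jae, Gus]
Visit Jae → queue [Gus]
Visit Gus → queue []

Visit order: Dee, Wes, Tao, Sam, Mae, Ben, Hana, Nia, Lou, Eli, Jae, Gus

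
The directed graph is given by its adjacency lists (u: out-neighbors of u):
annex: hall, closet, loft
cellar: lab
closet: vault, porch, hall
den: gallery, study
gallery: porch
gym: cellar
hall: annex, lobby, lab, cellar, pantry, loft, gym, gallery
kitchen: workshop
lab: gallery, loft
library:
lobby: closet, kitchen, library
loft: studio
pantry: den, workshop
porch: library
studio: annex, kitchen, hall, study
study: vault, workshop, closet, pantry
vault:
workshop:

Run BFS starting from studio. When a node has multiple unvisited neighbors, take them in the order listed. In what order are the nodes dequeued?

Visit studio; enqueue annex, kitchen, hall, study → queue [annex, kitchen, hall, study]
Visit annex; enqueue closet, loft → queue [kitchen, hall, study, closet, loft]
Visit kitchen; enqueue workshop → queue [hall, study, closet, loft, workshop]
Visit hall; enqueue lobby, lab, cellar, pantry, gym, gallery → queue [study, closet, loft, workshop, lobby, lab, cellar, pantry, gym, gallery]
Visit study; enqueue vault → queue [closet, loft, workshop, lobby, lab, cellar, pantry, gym, gallery, vault]
Visit closet; enqueue porch → queue [loft, workshop, lobby, lab, cellar, pantry, gym, gallery, vault, porch]
Visit loft → queue [workshop, lobby, lab, cellar, pantry, gym, gallery, vault, porch]
Visit workshop → queue [lobby, lab, cellar, pantry, gym, gallery, vault, porch]
Visit lobby; enqueue library → queue [lab, cellar, pantry, gym, gallery, vault, porch, library]
Visit lab → queue [cellar, pantry, gym, gallery, vault, porch, library]
Visit cellar → queue [pantry, gym, gallery, vault, porch, library]
Visit pantry; enqueue den → queue [gym, gallery, vault, porch, library, den]
Visit gym → queue [gallery, vault, porch, library, den]
Visit gallery → queue [vault, porch, library, den]
Visit vault → queue [porch, library, den]
Visit porch → queue [library, den]
Visit library → queue [den]
Visit den → queue []

studio annex kitchen hall study closet loft workshop lobby lab cellar pantry gym gallery vault porch library den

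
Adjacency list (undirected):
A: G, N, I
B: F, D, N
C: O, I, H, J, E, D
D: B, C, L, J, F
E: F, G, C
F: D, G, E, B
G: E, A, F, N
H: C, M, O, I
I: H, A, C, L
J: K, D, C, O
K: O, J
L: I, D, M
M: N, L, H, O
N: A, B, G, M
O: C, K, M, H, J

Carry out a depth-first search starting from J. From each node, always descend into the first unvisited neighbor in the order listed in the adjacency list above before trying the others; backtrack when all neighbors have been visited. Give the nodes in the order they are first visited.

Visit J
J → K
K → O
O → C
C → I
I → H
H → M
M → N
N → A
A → G
G → E
E → F
F → D
D → B
D → L

J → K → O → C → I → H → M → N → A → G → E → F → D → B → L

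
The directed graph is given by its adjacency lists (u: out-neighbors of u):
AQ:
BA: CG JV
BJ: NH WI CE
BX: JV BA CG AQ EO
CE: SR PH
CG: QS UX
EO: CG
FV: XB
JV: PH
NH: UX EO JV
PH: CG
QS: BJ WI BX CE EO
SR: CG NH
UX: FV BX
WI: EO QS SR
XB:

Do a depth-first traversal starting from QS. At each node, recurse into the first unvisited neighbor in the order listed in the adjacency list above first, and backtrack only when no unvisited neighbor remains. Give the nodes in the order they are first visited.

QS, BJ, NH, UX, FV, XB, BX, JV, PH, CG, BA, AQ, EO, WI, SR, CE

Visit QS
QS → BJ
BJ → NH
NH → UX
UX → FV
FV → XB
UX → BX
BX → JV
JV → PH
PH → CG
BX → BA
BX → AQ
BX → EO
BJ → WI
WI → SR
BJ → CE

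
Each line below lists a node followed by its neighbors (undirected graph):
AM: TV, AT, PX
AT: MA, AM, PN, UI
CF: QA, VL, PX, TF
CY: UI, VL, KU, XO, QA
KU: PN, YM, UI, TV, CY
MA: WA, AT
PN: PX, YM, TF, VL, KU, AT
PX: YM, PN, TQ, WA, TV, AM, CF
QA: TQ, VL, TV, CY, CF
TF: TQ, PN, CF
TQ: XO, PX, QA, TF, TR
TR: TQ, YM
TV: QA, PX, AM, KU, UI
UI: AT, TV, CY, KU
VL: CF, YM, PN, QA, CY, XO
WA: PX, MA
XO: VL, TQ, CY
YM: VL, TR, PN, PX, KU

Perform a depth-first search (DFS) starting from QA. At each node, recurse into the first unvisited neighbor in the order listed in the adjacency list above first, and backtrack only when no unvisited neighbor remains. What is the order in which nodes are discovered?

QA → TQ → XO → VL → CF → PX → YM → TR → PN → TF → KU → UI → AT → MA → WA → AM → TV → CY

Visit QA
QA → TQ
TQ → XO
XO → VL
VL → CF
CF → PX
PX → YM
YM → TR
YM → PN
PN → TF
PN → KU
KU → UI
UI → AT
AT → MA
MA → WA
AT → AM
AM → TV
UI → CY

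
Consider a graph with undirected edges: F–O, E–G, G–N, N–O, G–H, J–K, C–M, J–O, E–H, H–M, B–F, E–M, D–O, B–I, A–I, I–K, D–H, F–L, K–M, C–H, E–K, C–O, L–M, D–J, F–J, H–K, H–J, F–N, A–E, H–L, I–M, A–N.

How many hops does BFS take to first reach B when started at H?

Level 0: H
Level 1: C, D, E, G, J, K, L, M
Level 2: A, F, I, N, O
Level 3: B
B first appears at level 3.

3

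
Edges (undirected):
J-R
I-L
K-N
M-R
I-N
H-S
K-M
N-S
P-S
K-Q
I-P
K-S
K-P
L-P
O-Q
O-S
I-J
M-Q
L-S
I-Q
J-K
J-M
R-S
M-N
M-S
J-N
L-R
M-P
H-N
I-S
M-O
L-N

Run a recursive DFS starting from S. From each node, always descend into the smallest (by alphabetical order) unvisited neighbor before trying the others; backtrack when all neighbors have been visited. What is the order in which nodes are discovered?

S, H, N, I, J, K, M, O, Q, P, L, R

Visit S
S → H
H → N
N → I
I → J
J → K
K → M
M → O
O → Q
M → P
P → L
L → R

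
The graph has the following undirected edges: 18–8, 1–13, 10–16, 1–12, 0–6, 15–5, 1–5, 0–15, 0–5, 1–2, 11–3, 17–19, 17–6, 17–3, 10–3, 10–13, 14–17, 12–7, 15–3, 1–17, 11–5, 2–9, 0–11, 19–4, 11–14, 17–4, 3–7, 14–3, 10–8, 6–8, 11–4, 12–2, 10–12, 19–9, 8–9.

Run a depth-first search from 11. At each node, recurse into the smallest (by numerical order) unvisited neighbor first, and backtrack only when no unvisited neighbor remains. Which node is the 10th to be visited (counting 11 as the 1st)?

3

Visit 11
11 → 0
0 → 5
5 → 1
1 → 2
2 → 9
9 → 8
8 → 6
6 → 17
17 → 3
3 → 7
7 → 12
12 → 10
10 → 13
10 → 16
3 → 14
3 → 15
17 → 4
4 → 19
8 → 18

Visit order: 11, 0, 5, 1, 2, 9, 8, 6, 17, 3, 7, 12, 10, 13, 16, 14, 15, 4, 19, 18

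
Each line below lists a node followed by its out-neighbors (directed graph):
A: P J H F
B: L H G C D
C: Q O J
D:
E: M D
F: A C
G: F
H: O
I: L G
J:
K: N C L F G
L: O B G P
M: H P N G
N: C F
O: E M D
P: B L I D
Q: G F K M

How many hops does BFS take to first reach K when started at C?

2

Level 0: C
Level 1: J, O, Q
Level 2: D, E, F, G, K, M
Level 3: A, H, L, N, P
Level 4: B, I
K first appears at level 2.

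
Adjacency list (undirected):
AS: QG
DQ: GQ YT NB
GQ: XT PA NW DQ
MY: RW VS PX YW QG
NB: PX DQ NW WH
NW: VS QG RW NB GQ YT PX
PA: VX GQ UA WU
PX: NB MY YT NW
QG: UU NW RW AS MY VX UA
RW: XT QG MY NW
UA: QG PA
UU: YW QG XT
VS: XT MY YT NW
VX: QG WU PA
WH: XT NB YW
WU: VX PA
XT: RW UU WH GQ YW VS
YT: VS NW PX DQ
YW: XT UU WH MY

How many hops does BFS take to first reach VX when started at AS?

Level 0: AS
Level 1: QG
Level 2: MY, NW, RW, UA, UU, VX
Level 3: GQ, NB, PA, PX, VS, WU, XT, YT, YW
Level 4: DQ, WH
VX first appears at level 2.

2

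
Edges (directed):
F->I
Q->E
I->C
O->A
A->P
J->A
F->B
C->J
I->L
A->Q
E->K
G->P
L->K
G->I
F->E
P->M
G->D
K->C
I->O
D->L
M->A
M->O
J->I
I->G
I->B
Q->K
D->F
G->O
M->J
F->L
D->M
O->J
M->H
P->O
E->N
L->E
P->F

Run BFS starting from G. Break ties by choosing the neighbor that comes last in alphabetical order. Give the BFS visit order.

Visit G; enqueue P, O, I, D → queue [P, O, I, D]
Visit P; enqueue M, F → queue [O, I, D, M, F]
Visit O; enqueue J, A → queue [I, D, M, F, J, A]
Visit I; enqueue L, C, B → queue [D, M, F, J, A, L, C, B]
Visit D → queue [M, F, J, A, L, C, B]
Visit M; enqueue H → queue [F, J, A, L, C, B, H]
Visit F; enqueue E → queue [J, A, L, C, B, H, E]
Visit J → queue [A, L, C, B, H, E]
Visit A; enqueue Q → queue [L, C, B, H, E, Q]
Visit L; enqueue K → queue [C, B, H, E, Q, K]
Visit C → queue [B, H, E, Q, K]
Visit B → queue [H, E, Q, K]
Visit H → queue [E, Q, K]
Visit E; enqueue N → queue [Q, K, N]
Visit Q → queue [K, N]
Visit K → queue [N]
Visit N → queue []

G, P, O, I, D, M, F, J, A, L, C, B, H, E, Q, K, N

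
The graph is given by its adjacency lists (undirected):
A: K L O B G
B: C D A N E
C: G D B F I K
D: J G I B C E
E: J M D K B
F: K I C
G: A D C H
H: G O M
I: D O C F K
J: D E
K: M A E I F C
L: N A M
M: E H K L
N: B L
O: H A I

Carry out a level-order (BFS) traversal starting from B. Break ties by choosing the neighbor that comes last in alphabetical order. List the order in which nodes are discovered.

B -> N -> E -> D -> C -> A -> L -> M -> K -> J -> I -> G -> F -> O -> H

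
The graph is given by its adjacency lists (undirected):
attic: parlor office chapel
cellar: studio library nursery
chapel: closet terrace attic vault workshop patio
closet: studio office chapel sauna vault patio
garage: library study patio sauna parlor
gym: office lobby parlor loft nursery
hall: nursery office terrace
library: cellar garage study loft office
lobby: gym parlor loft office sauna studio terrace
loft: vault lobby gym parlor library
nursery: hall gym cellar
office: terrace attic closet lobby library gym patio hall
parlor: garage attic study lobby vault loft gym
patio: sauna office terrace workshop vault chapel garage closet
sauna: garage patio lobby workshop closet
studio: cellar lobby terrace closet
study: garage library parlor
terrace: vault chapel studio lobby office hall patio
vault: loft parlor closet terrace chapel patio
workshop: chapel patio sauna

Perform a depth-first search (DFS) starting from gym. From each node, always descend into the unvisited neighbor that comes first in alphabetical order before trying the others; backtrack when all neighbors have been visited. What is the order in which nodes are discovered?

Visit gym
gym → lobby
lobby → loft
loft → library
library → cellar
cellar → nursery
nursery → hall
hall → office
office → attic
attic → chapel
chapel → closet
closet → patio
patio → garage
garage → parlor
parlor → study
parlor → vault
vault → terrace
terrace → studio
garage → sauna
sauna → workshop

gym, lobby, loft, library, cellar, nursery, hall, office, attic, chapel, closet, patio, garage, parlor, study, vault, terrace, studio, sauna, workshop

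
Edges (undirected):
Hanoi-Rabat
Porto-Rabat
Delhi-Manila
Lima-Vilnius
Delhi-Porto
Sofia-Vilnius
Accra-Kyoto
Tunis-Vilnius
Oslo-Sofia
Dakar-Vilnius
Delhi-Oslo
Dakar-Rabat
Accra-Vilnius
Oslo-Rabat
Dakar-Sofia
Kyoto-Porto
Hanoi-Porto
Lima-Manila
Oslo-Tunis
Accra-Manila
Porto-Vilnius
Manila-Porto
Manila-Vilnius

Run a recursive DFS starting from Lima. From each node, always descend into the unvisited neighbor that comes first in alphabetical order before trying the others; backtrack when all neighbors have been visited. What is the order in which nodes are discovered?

Visit Lima
Lima → Manila
Manila → Accra
Accra → Kyoto
Kyoto → Porto
Porto → Delhi
Delhi → Oslo
Oslo → Rabat
Rabat → Dakar
Dakar → Sofia
Sofia → Vilnius
Vilnius → Tunis
Rabat → Hanoi

Lima -> Manila -> Accra -> Kyoto -> Porto -> Delhi -> Oslo -> Rabat -> Dakar -> Sofia -> Vilnius -> Tunis -> Hanoi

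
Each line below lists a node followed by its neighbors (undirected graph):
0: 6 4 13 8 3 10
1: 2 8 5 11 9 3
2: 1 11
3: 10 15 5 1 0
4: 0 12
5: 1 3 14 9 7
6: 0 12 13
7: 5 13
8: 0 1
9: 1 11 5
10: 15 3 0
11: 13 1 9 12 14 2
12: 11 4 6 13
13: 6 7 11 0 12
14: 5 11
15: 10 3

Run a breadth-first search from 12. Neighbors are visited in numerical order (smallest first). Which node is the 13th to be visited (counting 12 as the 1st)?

8

Visit 12; enqueue 4, 6, 11, 13 → queue [4, 6, 11, 13]
Visit 4; enqueue 0 → queue [6, 11, 13, 0]
Visit 6 → queue [11, 13, 0]
Visit 11; enqueue 1, 2, 9, 14 → queue [13, 0, 1, 2, 9, 14]
Visit 13; enqueue 7 → queue [0, 1, 2, 9, 14, 7]
Visit 0; enqueue 3, 8, 10 → queue [1, 2, 9, 14, 7, 3, 8, 10]
Visit 1; enqueue 5 → queue [2, 9, 14, 7, 3, 8, 10, 5]
Visit 2 → queue [9, 14, 7, 3, 8, 10, 5]
Visit 9 → queue [14, 7, 3, 8, 10, 5]
Visit 14 → queue [7, 3, 8, 10, 5]
Visit 7 → queue [3, 8, 10, 5]
Visit 3; enqueue 15 → queue [8, 10, 5, 15]
Visit 8 → queue [10, 5, 15]
Visit 10 → queue [5, 15]
Visit 5 → queue [15]
Visit 15 → queue []

Visit order: 12, 4, 6, 11, 13, 0, 1, 2, 9, 14, 7, 3, 8, 10, 5, 15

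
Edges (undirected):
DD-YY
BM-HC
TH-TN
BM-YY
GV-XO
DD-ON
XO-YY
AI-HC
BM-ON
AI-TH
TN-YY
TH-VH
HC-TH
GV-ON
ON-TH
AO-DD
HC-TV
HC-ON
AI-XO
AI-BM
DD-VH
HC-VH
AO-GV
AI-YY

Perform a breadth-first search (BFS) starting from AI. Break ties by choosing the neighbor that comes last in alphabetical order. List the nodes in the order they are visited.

Visit AI; enqueue YY, XO, TH, HC, BM → queue [YY, XO, TH, HC, BM]
Visit YY; enqueue TN, DD → queue [XO, TH, HC, BM, TN, DD]
Visit XO; enqueue GV → queue [TH, HC, BM, TN, DD, GV]
Visit TH; enqueue VH, ON → queue [HC, BM, TN, DD, GV, VH, ON]
Visit HC; enqueue TV → queue [BM, TN, DD, GV, VH, ON, TV]
Visit BM → queue [TN, DD, GV, VH, ON, TV]
Visit TN → queue [DD, GV, VH, ON, TV]
Visit DD; enqueue AO → queue [GV, VH, ON, TV, AO]
Visit GV → queue [VH, ON, TV, AO]
Visit VH → queue [ON, TV, AO]
Visit ON → queue [TV, AO]
Visit TV → queue [AO]
Visit AO → queue []

AI YY XO TH HC BM TN DD GV VH ON TV AO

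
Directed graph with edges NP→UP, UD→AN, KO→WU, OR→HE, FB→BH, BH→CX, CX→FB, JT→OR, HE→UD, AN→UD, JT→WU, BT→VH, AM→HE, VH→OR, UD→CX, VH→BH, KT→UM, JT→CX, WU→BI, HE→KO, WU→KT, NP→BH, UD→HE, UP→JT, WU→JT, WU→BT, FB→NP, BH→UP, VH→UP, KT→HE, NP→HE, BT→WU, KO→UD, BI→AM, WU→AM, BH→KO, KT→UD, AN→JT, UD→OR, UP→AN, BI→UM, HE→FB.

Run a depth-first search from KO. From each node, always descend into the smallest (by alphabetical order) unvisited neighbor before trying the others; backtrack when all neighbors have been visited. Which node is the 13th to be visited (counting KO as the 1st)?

Visit KO
KO → UD
UD → AN
AN → JT
JT → CX
CX → FB
FB → BH
BH → UP
FB → NP
NP → HE
JT → OR
JT → WU
WU → AM
WU → BI
BI → UM
WU → BT
BT → VH
WU → KT

Visit order: KO, UD, AN, JT, CX, FB, BH, UP, NP, HE, OR, WU, AM, BI, UM, BT, VH, KT

AM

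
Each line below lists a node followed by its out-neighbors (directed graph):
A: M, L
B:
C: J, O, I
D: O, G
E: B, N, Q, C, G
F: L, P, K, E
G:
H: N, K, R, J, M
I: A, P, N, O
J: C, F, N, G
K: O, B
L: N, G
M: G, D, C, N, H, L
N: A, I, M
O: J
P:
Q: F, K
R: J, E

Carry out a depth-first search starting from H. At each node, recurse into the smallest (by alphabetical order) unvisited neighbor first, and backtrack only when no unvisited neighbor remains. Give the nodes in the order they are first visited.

H -> J -> C -> I -> A -> L -> G -> N -> M -> D -> O -> P -> F -> E -> B -> Q -> K -> R

Visit H
H → J
J → C
C → I
I → A
A → L
L → G
L → N
N → M
M → D
D → O
I → P
J → F
F → E
E → B
E → Q
Q → K
H → R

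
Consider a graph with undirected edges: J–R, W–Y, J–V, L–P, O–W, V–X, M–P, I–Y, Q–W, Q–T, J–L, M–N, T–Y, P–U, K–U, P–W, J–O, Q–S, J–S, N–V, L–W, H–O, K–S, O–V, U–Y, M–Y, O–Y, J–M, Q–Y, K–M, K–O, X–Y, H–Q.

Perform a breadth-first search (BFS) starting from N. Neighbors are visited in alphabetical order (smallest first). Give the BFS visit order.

Visit N; enqueue M, V → queue [M, V]
Visit M; enqueue J, K, P, Y → queue [V, J, K, P, Y]
Visit V; enqueue O, X → queue [J, K, P, Y, O, X]
Visit J; enqueue L, R, S → queue [K, P, Y, O, X, L, R, S]
Visit K; enqueue U → queue [P, Y, O, X, L, R, S, U]
Visit P; enqueue W → queue [Y, O, X, L, R, S, U, W]
Visit Y; enqueue I, Q, T → queue [O, X, L, R, S, U, W, I, Q, T]
Visit O; enqueue H → queue [X, L, R, S, U, W, I, Q, T, H]
Visit X → queue [L, R, S, U, W, I, Q, T, H]
Visit L → queue [R, S, U, W, I, Q, T, H]
Visit R → queue [S, U, W, I, Q, T, H]
Visit S → queue [U, W, I, Q, T, H]
Visit U → queue [W, I, Q, T, H]
Visit W → queue [I, Q, T, H]
Visit I → queue [Q, T, H]
Visit Q → queue [T, H]
Visit T → queue [H]
Visit H → queue []

N -> M -> V -> J -> K -> P -> Y -> O -> X -> L -> R -> S -> U -> W -> I -> Q -> T -> H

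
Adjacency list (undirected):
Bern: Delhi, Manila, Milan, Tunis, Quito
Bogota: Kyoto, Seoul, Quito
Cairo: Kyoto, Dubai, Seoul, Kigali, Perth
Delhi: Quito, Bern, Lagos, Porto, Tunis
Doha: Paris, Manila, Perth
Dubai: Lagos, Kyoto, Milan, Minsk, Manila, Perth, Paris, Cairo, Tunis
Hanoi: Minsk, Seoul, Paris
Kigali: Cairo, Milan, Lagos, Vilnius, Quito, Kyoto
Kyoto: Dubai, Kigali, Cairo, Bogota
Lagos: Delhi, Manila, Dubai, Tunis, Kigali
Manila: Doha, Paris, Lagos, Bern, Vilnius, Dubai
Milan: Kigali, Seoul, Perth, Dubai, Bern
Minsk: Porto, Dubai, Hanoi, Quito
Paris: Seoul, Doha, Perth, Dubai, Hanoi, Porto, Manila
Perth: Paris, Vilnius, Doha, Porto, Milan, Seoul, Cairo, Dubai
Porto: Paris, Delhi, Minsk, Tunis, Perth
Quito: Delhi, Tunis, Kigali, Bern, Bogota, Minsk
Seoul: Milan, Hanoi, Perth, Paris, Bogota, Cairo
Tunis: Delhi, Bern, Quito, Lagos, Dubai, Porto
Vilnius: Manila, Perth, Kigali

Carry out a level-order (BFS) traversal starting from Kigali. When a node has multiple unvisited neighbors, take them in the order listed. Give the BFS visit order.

Visit Kigali; enqueue Cairo, Milan, Lagos, Vilnius, Quito, Kyoto → queue [Cairo, Milan, Lagos, Vilnius, Quito, Kyoto]
Visit Cairo; enqueue Dubai, Seoul, Perth → queue [Milan, Lagos, Vilnius, Quito, Kyoto, Dubai, Seoul, Perth]
Visit Milan; enqueue Bern → queue [Lagos, Vilnius, Quito, Kyoto, Dubai, Seoul, Perth, Bern]
Visit Lagos; enqueue Delhi, Manila, Tunis → queue [Vilnius, Quito, Kyoto, Dubai, Seoul, Perth, Bern, Delhi, Manila, Tunis]
Visit Vilnius → queue [Quito, Kyoto, Dubai, Seoul, Perth, Bern, Delhi, Manila, Tunis]
Visit Quito; enqueue Bogota, Minsk → queue [Kyoto, Dubai, Seoul, Perth, Bern, Delhi, Manila, Tunis, Bogota, Minsk]
Visit Kyoto → queue [Dubai, Seoul, Perth, Bern, Delhi, Manila, Tunis, Bogota, Minsk]
Visit Dubai; enqueue Paris → queue [Seoul, Perth, Bern, Delhi, Manila, Tunis, Bogota, Minsk, Paris]
Visit Seoul; enqueue Hanoi → queue [Perth, Bern, Delhi, Manila, Tunis, Bogota, Minsk, Paris, Hanoi]
Visit Perth; enqueue Doha, Porto → queue [Bern, Delhi, Manila, Tunis, Bogota, Minsk, Paris, Hanoi, Doha, Porto]
Visit Bern → queue [Delhi, Manila, Tunis, Bogota, Minsk, Paris, Hanoi, Doha, Porto]
Visit Delhi → queue [Manila, Tunis, Bogota, Minsk, Paris, Hanoi, Doha, Porto]
Visit Manila → queue [Tunis, Bogota, Minsk, Paris, Hanoi, Doha, Porto]
Visit Tunis → queue [Bogota, Minsk, Paris, Hanoi, Doha, Porto]
Visit Bogota → queue [Minsk, Paris, Hanoi, Doha, Porto]
Visit Minsk → queue [Paris, Hanoi, Doha, Porto]
Visit Paris → queue [Hanoi, Doha, Porto]
Visit Hanoi → queue [Doha, Porto]
Visit Doha → queue [Porto]
Visit Porto → queue []

Kigali, Cairo, Milan, Lagos, Vilnius, Quito, Kyoto, Dubai, Seoul, Perth, Bern, Delhi, Manila, Tunis, Bogota, Minsk, Paris, Hanoi, Doha, Porto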